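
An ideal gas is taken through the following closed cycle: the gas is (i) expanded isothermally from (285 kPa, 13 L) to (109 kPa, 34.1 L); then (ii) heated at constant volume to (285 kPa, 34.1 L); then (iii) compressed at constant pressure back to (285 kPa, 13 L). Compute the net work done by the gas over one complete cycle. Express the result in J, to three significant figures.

Leg (i): W = PᵢVᵢ ln(V_f/Vᵢ) = (3705) ln(34.1/13) = 3573 J.
Leg (ii): W = 0.
Leg (iii): W = PΔV = (285)(13 − 34.1) = -6014 J.
W_net = 3573 − 6014 = -2441 J.

W_net ≈ -2440 J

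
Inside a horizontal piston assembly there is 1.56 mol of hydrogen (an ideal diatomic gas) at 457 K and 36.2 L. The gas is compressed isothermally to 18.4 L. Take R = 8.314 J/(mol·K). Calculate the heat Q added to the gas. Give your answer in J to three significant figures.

Isothermal ⇒ ΔU = 0, so Q = W = nRT ln(V₂/V₁).
Q = (1.56)(8.314)(457) ln(18.4/36.2) = 5927 × -0.6767 = -4011 J.

Q ≈ -4010 J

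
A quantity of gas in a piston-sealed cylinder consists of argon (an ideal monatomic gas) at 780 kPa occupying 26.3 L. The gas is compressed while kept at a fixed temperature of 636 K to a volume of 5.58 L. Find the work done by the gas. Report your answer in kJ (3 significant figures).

W ≈ -31.8 kJ

Isothermal: W = nRT ln(V₂/V₁) = P₁V₁ ln(V₂/V₁).
P₁V₁ = (780 kPa)(26.3 L) = 20514 J.
W = 20514 × ln(5.58/26.3) = 20514 × -1.55
W_by_gas = -31804 J.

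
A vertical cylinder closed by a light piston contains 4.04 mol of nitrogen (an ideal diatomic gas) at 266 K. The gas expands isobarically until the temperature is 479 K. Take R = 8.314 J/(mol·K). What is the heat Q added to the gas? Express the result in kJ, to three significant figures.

Q ≈ 25.0 kJ

Isobaric: W = nRΔT = (4.04)(8.314)(213) = 7154 J.
ΔU = nCᵥΔT with Cᵥ = 5R/2: ΔU = (4.04)(20.79)(213) = 17886 J.
Q = ΔU + W = 17886 + 7154 = 25040 J.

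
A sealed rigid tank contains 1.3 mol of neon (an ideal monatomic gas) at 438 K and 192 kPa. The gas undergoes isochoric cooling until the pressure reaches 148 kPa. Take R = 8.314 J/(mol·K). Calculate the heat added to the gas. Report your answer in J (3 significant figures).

Q ≈ -1630 J

Constant volume ⇒ W = 0, so Q = ΔU = nCᵥΔT with Cᵥ = 3R/2 = 12.47 J/(mol·K).
At constant V, T₂/T₁ = P₂/P₁ ⇒ ΔT = T₁(P₂/P₁ − 1) = 438·(148/192 − 1) = -100.4 K.
ΔU = (1.3)(12.47)(-100.4) = -1627 J.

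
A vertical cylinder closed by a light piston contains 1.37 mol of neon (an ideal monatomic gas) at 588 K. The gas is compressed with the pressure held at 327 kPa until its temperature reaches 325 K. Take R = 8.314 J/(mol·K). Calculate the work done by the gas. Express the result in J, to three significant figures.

Isobaric: W = P ΔV = nR ΔT.
W = (1.37)(8.314)(325 − 588) = -2996 J.

W ≈ -3000 J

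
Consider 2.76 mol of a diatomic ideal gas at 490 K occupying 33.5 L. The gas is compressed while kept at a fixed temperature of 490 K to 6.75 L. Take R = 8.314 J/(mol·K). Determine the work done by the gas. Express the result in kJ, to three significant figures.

W ≈ -18.0 kJ

Isothermal: W = nRT ln(V₂/V₁).
W = (2.76)(8.314)(490) × ln(6.75/33.5)
  = 11244 × -1.602
W_by_gas = -18013 J.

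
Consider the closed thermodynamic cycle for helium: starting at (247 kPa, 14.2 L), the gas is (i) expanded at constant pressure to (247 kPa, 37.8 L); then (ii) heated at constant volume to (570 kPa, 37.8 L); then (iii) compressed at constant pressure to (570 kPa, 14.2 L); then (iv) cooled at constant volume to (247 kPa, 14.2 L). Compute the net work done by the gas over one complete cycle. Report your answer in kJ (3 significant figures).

Constant-volume legs do no work.
W(i) = (247)(37.8 − 14.2) = 5829 J; W(iii) = (570)(14.2 − 37.8) = -13452 J.
W_net = 5829 − 13452 = -7623 J (the counter-clockwise enclosed area).

W_net ≈ -7.62 kJ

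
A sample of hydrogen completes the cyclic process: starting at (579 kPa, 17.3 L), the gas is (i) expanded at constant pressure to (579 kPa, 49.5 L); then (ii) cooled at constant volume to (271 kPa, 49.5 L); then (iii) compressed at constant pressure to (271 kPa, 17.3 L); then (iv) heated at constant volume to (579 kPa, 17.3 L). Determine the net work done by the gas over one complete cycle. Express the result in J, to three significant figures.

W_net ≈ 9920 J

Constant-volume legs do no work.
W(i) = (579)(49.5 − 17.3) = 18644 J; W(iii) = (271)(17.3 − 49.5) = -8726 J.
W_net = 18644 − 8726 = 9918 J (the clockwise enclosed area).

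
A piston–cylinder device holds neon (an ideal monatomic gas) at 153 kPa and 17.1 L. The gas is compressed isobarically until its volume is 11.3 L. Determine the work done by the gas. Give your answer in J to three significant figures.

Isobaric: W = P ΔV.
W = (153 kPa)(11.3 − 17.1 L) = (153)(-5.8) = -887.4 J.

W ≈ -887 J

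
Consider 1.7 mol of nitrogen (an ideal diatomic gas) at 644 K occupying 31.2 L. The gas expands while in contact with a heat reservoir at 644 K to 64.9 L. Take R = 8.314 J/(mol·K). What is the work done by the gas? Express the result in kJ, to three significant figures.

W ≈ 6.67 kJ

Isothermal: W = nRT ln(V₂/V₁).
W = (1.7)(8.314)(644) × ln(64.9/31.2)
  = 9102 × 0.7324
W_by_gas = 6667 J.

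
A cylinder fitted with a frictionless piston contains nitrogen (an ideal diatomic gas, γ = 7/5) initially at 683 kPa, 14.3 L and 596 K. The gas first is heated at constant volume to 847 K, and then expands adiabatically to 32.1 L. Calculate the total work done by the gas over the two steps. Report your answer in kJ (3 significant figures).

W_total ≈ 9.59 kJ

Step 1 (isochoric): W = 0 (constant volume).
After step 1: P = 970.6 kPa (V unchanged).
Step 2 (adiabatic): W = (P₁V₁ − P₂V₂)/(γ−1) = (13880 − 10044)/0.4 = 9589 J.
W_total = 0 + 9589 = 9589 J.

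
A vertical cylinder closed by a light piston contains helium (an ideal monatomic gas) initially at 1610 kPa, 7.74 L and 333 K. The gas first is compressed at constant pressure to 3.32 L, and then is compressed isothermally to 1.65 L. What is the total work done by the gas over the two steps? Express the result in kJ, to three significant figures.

W_total ≈ -10.9 kJ

Step 1 (isobaric): W = PΔV = (1610 kPa)(3.32 − 7.74 L) = -7116 J.
After step 1: P = 1610 kPa, V = 3.32 L, T = 142.8 K.
Step 2 (isothermal): W = P₁V₁ ln(V₂/V₁) = (5345) ln(1.65/3.32) = -3737 J.
W_total = -7116 − 3737 = -10854 J.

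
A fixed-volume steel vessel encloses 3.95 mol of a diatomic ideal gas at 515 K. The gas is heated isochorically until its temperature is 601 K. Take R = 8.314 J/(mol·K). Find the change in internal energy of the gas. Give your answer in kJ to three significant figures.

Constant volume ⇒ W = 0, so Q = ΔU = nCᵥΔT with Cᵥ = 5R/2 = 20.79 J/(mol·K).
ΔU = (3.95)(20.79)(601 − 515) = 7061 J.

ΔU ≈ 7.06 kJ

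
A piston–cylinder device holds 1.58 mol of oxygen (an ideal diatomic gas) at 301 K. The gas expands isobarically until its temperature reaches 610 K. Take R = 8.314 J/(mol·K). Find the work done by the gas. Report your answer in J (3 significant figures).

W ≈ 4060 J

Isobaric: W = P ΔV = nR ΔT.
W = (1.58)(8.314)(610 − 301) = 4059 J.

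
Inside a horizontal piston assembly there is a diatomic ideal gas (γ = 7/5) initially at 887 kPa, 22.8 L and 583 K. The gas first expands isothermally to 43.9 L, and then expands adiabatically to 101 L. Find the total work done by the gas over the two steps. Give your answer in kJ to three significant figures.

W_total ≈ 27.6 kJ

Step 1 (isothermal): W = P₁V₁ ln(V₂/V₁) = (20224) ln(43.9/22.8) = 13250 J.
After step 1: P = 460.7 kPa, V = 43.9 L, T = 583 K.
Step 2 (adiabatic): W = (P₁V₁ − P₂V₂)/(γ−1) = (20224 − 14492)/0.4 = 14330 J.
W_total = 13250 + 14330 = 27580 J.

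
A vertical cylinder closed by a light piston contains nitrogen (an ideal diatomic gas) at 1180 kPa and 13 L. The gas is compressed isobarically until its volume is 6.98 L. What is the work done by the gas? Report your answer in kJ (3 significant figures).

Isobaric: W = P ΔV.
W = (1180 kPa)(6.98 − 13 L) = (1180)(-6.02) = -7104 J.

W ≈ -7.10 kJ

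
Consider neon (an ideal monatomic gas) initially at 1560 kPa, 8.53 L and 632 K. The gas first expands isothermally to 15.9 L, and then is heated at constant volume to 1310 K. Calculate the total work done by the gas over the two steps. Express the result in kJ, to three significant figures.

Step 1 (isothermal): W = P₁V₁ ln(V₂/V₁) = (13307) ln(15.9/8.53) = 8287 J.
Step 2 (isochoric): W = 0 (constant volume).
W_total = 8287 + 0 = 8287 J.

W_total ≈ 8.29 kJ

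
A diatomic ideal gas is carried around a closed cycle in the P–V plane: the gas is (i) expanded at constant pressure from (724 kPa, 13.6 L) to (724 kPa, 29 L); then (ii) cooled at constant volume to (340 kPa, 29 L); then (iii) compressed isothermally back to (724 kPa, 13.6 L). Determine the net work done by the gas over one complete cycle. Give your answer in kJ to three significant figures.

W_net ≈ 3.68 kJ

Leg (i): W = PΔV = (724)(29 − 13.6) = 11150 J.
Leg (ii): W = 0.
Leg (iii): W = PᵢVᵢ ln(V_f/Vᵢ) = (9860) ln(13.6/29) = -7466 J.
W_net = 11150 − 7466 = 3683 J.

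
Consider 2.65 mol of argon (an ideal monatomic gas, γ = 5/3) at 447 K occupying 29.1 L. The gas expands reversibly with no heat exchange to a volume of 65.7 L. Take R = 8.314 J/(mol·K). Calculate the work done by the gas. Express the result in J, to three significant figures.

W ≈ 6190 J

Adiabatic: TV^(γ−1) = const with γ = 5/3.
T₂ = T₁ (V₁/V₂)^(γ−1) = 447 × (29.1/65.7)^0.667 = 447 × 0.5811 = 259.7 K.
W_by = nCᵥ(T₁ − T₂) = (2.65)(12.47)(447 − 259.7) = 6189 J.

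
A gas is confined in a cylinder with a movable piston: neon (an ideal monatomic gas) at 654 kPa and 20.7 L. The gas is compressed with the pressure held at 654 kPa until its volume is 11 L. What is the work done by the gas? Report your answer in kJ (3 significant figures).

W ≈ -6.34 kJ

Isobaric: W = P ΔV.
W = (654 kPa)(11 − 20.7 L) = (654)(-9.7) = -6344 J.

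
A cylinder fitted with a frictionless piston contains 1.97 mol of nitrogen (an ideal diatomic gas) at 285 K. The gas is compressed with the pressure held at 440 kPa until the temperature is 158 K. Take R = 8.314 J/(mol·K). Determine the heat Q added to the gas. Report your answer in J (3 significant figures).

Q ≈ -7280 J

Isobaric: W = nRΔT = (1.97)(8.314)(-127) = -2080 J.
ΔU = nCᵥΔT with Cᵥ = 5R/2: ΔU = (1.97)(20.79)(-127) = -5200 J.
Q = ΔU + W = -5200 − 2080 = -7280 J.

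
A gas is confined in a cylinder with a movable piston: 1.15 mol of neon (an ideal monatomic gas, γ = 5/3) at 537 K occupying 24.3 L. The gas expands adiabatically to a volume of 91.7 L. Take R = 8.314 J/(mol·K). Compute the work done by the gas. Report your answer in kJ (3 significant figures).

Adiabatic: TV^(γ−1) = const with γ = 5/3.
T₂ = T₁ (V₁/V₂)^(γ−1) = 537 × (24.3/91.7)^0.667 = 537 × 0.4126 = 221.5 K.
W_by = nCᵥ(T₁ − T₂) = (1.15)(12.47)(537 − 221.5) = 4524 J.

W ≈ 4.52 kJ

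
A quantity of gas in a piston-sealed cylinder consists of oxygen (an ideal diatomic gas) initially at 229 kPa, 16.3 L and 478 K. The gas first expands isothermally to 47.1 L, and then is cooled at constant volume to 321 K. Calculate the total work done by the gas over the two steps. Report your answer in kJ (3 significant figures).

Step 1 (isothermal): W = P₁V₁ ln(V₂/V₁) = (3733) ln(47.1/16.3) = 3961 J.
Step 2 (isochoric): W = 0 (constant volume).
W_total = 3961 + 0 = 3961 J.

W_total ≈ 3.96 kJ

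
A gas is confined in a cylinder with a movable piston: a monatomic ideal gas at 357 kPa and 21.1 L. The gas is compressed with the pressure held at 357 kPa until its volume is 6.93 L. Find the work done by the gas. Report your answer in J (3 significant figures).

Isobaric: W = P ΔV.
W = (357 kPa)(6.93 − 21.1 L) = (357)(-14.17) = -5059 J.

W ≈ -5060 J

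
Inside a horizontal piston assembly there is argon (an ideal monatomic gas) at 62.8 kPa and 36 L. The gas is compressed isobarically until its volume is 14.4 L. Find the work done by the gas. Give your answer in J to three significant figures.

Isobaric: W = P ΔV.
W = (62.8 kPa)(14.4 − 36 L) = (62.8)(-21.6) = -1356 J.

W ≈ -1360 J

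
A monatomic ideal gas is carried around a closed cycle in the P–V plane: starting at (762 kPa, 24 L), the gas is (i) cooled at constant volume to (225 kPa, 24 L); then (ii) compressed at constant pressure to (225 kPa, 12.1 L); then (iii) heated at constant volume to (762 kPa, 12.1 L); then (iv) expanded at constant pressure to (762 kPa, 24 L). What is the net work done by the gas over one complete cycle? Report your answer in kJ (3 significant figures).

W_net ≈ 6.39 kJ

Constant-volume legs do no work.
W(ii) = (225)(12.1 − 24) = -2678 J; W(iv) = (762)(24 − 12.1) = 9068 J.
W_net = -2678 + 9068 = 6390 J (the clockwise enclosed area).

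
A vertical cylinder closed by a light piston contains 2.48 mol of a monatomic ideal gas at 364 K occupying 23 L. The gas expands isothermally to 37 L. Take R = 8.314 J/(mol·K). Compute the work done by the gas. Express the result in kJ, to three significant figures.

W ≈ 3.57 kJ

Isothermal: W = nRT ln(V₂/V₁).
W = (2.48)(8.314)(364) × ln(37/23)
  = 7505 × 0.4754
W_by_gas = 3568 J.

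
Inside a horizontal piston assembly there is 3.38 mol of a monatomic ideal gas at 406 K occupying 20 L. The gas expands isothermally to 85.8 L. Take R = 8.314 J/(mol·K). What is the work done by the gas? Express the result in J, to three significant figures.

Isothermal: W = nRT ln(V₂/V₁).
W = (3.38)(8.314)(406) × ln(85.8/20)
  = 11409 × 1.456
W_by_gas = 16615 J.

W ≈ 16600 J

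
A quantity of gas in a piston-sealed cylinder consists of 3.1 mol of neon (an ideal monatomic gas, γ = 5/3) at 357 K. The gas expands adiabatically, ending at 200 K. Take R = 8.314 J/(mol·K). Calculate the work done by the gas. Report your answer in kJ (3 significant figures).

W ≈ 6.07 kJ

Adiabatic ⇒ Q = 0, so W_by = −ΔU = nCᵥ(T₁ − T₂).
Cᵥ = 3R/2 = 12.47 J/(mol·K).
W = (3.1)(12.47)(357 − 200) = 6070 J.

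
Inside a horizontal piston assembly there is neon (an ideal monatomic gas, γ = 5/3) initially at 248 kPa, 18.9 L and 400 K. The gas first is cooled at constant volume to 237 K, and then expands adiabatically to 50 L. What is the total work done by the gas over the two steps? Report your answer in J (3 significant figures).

Step 1 (isochoric): W = 0 (constant volume).
After step 1: P = 146.9 kPa (V unchanged).
Step 2 (adiabatic): W = (P₁V₁ − P₂V₂)/(γ−1) = (2777 − 1452)/0.667 = 1988 J.
W_total = 0 + 1988 = 1988 J.

W_total ≈ 1990 J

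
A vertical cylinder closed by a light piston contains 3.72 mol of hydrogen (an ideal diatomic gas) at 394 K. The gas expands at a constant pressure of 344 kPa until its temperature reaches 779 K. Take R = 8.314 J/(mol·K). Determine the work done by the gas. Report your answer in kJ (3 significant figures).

Isobaric: W = P ΔV = nR ΔT.
W = (3.72)(8.314)(779 − 394) = 11907 J.

W ≈ 11.9 kJ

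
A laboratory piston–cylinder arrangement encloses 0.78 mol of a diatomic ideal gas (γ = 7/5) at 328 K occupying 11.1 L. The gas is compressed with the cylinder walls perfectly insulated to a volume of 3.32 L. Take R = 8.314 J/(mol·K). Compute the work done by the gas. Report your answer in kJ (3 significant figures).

Adiabatic: TV^(γ−1) = const with γ = 7/5.
T₂ = T₁ (V₁/V₂)^(γ−1) = 328 × (11.1/3.32)^0.4 = 328 × 1.621 = 531.6 K.
W_by = nCᵥ(T₁ − T₂) = (0.78)(20.79)(328 − 531.6) = -3300 J.

W ≈ -3.30 kJ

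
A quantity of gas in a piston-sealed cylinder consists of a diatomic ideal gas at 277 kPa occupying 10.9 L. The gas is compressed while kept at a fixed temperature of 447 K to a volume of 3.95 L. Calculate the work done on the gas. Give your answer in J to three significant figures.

W ≈ 3060 J

Isothermal: W = nRT ln(V₂/V₁) = P₁V₁ ln(V₂/V₁).
P₁V₁ = (277 kPa)(10.9 L) = 3019 J.
W = 3019 × ln(3.95/10.9) = 3019 × -1.015
W_by_gas = -3065 J; work on gas = −W_by = 3065 J.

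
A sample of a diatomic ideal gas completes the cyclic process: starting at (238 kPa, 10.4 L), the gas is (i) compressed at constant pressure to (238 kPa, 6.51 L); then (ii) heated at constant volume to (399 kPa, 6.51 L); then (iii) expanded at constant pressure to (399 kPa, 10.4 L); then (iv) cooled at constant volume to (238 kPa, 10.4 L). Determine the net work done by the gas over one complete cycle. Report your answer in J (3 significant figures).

W_net ≈ 626 J

Constant-volume legs do no work.
W(i) = (238)(6.51 − 10.4) = -925.8 J; W(iii) = (399)(10.4 − 6.51) = 1552 J.
W_net = -925.8 + 1552 = 626.3 J (the clockwise enclosed area).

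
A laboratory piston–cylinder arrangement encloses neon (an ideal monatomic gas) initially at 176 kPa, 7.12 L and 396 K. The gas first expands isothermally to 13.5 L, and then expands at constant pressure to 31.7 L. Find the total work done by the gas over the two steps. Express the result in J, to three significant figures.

W_total ≈ 2490 J

Step 1 (isothermal): W = P₁V₁ ln(V₂/V₁) = (1253) ln(13.5/7.12) = 801.7 J.
After step 1: P = 92.82 kPa, V = 13.5 L, T = 396 K.
Step 2 (isobaric): W = PΔV = (92.82 kPa)(31.7 − 13.5 L) = 1689 J.
W_total = 801.7 + 1689 = 2491 J.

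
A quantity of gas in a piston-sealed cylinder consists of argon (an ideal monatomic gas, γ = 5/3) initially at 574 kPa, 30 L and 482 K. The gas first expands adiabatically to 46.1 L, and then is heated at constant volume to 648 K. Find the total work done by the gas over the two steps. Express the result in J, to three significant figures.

W_total ≈ 6430 J

Step 1 (adiabatic): W = (P₁V₁ − P₂V₂)/(γ−1) = (17220 − 12931)/0.667 = 6433 J.
Step 2 (isochoric): W = 0 (constant volume).
W_total = 6433 + 0 = 6433 J.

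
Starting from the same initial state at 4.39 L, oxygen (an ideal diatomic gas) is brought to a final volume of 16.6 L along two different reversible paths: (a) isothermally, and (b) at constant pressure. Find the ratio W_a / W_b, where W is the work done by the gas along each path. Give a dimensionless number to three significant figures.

W_a / W_b ≈ 0.478

Path (a) isothermal: W = P₁V₁ ln(V₂/V₁) → W_a/(P₁V₁) = 1.33.
Path (b) isobaric: W = P₁(V₂ − V₁) → W_b/(P₁V₁) = 2.781.
W_a / W_b = 1.33 / 2.781 = 0.4782.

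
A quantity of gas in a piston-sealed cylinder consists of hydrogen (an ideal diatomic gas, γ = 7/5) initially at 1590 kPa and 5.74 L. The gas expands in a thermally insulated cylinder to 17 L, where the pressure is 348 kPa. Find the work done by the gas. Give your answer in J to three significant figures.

W ≈ 8030 J

Adiabatic: W = (P₁V₁ − P₂V₂)/(γ − 1) with γ = 7/5.
P₁V₁ = 9127 J, P₂V₂ = 5916 J.
W = (9127 − 5916) / 0.4 = 8027 J.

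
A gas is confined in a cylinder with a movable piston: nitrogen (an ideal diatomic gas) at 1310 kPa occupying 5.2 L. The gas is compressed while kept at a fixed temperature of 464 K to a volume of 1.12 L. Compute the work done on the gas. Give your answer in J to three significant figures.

Isothermal: W = nRT ln(V₂/V₁) = P₁V₁ ln(V₂/V₁).
P₁V₁ = (1310 kPa)(5.2 L) = 6812 J.
W = 6812 × ln(1.12/5.2) = 6812 × -1.535
W_by_gas = -10459 J; work on gas = −W_by = 10459 J.

W ≈ 10500 J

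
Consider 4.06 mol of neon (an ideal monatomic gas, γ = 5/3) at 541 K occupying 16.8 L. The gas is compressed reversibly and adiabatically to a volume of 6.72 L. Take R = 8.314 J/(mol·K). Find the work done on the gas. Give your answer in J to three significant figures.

W ≈ 23100 J

Adiabatic: TV^(γ−1) = const with γ = 5/3.
T₂ = T₁ (V₁/V₂)^(γ−1) = 541 × (16.8/6.72)^0.667 = 541 × 1.842 = 996.5 K.
W_by = nCᵥ(T₁ − T₂) = (4.06)(12.47)(541 − 996.5) = -23065 J.
Work on gas = −W_by = 23065 J.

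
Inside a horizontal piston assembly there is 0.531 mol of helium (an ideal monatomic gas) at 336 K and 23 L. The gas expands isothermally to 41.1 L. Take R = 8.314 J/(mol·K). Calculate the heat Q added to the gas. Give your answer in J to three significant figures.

Q ≈ 861 J

Isothermal ⇒ ΔU = 0, so Q = W = nRT ln(V₂/V₁).
Q = (0.531)(8.314)(336) ln(41.1/23) = 1483 × 0.5805 = 861.1 J.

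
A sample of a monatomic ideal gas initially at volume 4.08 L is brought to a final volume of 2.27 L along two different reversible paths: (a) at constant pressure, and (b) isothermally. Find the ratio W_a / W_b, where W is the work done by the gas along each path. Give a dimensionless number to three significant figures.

Path (a) isobaric: W = P₁(V₂ − V₁) → W_a/(P₁V₁) = -0.4436.
Path (b) isothermal: W = P₁V₁ ln(V₂/V₁) → W_b/(P₁V₁) = -0.5863.
W_a / W_b = -0.4436 / -0.5863 = 0.7566.

W_a / W_b ≈ 0.757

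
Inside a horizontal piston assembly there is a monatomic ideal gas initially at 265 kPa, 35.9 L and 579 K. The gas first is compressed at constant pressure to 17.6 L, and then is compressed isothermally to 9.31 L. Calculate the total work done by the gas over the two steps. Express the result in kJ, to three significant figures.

Step 1 (isobaric): W = PΔV = (265 kPa)(17.6 − 35.9 L) = -4849 J.
After step 1: P = 265 kPa, V = 17.6 L, T = 283.9 K.
Step 2 (isothermal): W = P₁V₁ ln(V₂/V₁) = (4664) ln(9.31/17.6) = -2970 J.
W_total = -4849 − 2970 = -7820 J.

W_total ≈ -7.82 kJ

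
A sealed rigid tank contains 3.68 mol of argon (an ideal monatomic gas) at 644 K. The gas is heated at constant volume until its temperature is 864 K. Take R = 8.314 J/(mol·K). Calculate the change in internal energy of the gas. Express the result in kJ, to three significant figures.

ΔU ≈ 10.1 kJ

Constant volume ⇒ W = 0, so Q = ΔU = nCᵥΔT with Cᵥ = 3R/2 = 12.47 J/(mol·K).
ΔU = (3.68)(12.47)(864 − 644) = 10097 J.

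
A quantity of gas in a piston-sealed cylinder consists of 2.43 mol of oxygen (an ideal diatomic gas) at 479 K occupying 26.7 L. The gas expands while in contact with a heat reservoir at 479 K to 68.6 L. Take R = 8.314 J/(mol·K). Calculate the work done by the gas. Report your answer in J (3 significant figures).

Isothermal: W = nRT ln(V₂/V₁).
W = (2.43)(8.314)(479) × ln(68.6/26.7)
  = 9677 × 0.9436
W_by_gas = 9132 J.

W ≈ 9130 J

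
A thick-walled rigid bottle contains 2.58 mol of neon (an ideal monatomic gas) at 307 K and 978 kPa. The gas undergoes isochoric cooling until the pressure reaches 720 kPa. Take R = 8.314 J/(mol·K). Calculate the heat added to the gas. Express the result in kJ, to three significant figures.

Constant volume ⇒ W = 0, so Q = ΔU = nCᵥΔT with Cᵥ = 3R/2 = 12.47 J/(mol·K).
At constant V, T₂/T₁ = P₂/P₁ ⇒ ΔT = T₁(P₂/P₁ − 1) = 307·(720/978 − 1) = -80.99 K.
ΔU = (2.58)(12.47)(-80.99) = -2606 J.

Q ≈ -2.61 kJ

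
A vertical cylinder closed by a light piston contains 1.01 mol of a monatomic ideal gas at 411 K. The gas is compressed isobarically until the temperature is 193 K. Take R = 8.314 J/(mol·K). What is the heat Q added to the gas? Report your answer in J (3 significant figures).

Q ≈ -4580 J

Isobaric: W = nRΔT = (1.01)(8.314)(-218) = -1831 J.
ΔU = nCᵥΔT with Cᵥ = 3R/2: ΔU = (1.01)(12.47)(-218) = -2746 J.
Q = ΔU + W = -2746 − 1831 = -4576 J.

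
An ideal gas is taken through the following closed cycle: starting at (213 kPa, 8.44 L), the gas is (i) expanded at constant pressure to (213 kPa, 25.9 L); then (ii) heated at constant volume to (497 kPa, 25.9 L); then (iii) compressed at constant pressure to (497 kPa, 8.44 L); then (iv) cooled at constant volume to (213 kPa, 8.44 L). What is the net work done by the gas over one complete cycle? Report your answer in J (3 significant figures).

Constant-volume legs do no work.
W(i) = (213)(25.9 − 8.44) = 3719 J; W(iii) = (497)(8.44 − 25.9) = -8678 J.
W_net = 3719 − 8678 = -4959 J (the counter-clockwise enclosed area).

W_net ≈ -4960 J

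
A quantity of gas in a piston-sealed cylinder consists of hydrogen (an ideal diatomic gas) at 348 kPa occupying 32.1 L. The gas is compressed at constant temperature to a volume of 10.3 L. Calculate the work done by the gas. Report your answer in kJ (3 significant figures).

Isothermal: W = nRT ln(V₂/V₁) = P₁V₁ ln(V₂/V₁).
P₁V₁ = (348 kPa)(32.1 L) = 11171 J.
W = 11171 × ln(10.3/32.1) = 11171 × -1.137
W_by_gas = -12698 J.

W ≈ -12.7 kJ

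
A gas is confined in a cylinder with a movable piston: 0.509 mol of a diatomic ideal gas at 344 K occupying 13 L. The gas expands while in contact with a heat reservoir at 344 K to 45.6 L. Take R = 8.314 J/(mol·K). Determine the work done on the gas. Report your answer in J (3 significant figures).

Isothermal: W = nRT ln(V₂/V₁).
W = (0.509)(8.314)(344) × ln(45.6/13)
  = 1456 × 1.255
W_by_gas = 1827 J; work on gas = −W_by = -1827 J.

W ≈ -1830 J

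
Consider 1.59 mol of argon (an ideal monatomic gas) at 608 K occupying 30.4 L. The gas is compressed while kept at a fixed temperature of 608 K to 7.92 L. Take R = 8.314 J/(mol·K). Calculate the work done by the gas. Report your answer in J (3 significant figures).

W ≈ -10800 J

Isothermal: W = nRT ln(V₂/V₁).
W = (1.59)(8.314)(608) × ln(7.92/30.4)
  = 8037 × -1.345
W_by_gas = -10811 J.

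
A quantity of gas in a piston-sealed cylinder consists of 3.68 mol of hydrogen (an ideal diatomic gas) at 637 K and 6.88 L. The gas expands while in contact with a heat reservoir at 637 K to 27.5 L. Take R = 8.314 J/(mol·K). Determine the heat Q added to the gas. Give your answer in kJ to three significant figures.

Q ≈ 27.0 kJ

Isothermal ⇒ ΔU = 0, so Q = W = nRT ln(V₂/V₁).
Q = (3.68)(8.314)(637) ln(27.5/6.88) = 19489 × 1.386 = 27004 J.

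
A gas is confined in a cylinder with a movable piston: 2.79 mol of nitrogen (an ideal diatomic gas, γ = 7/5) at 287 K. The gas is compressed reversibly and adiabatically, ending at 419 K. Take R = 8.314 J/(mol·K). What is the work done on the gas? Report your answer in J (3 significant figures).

W ≈ 7650 J

Adiabatic ⇒ Q = 0, so W_by = −ΔU = nCᵥ(T₁ − T₂).
Cᵥ = 5R/2 = 20.79 J/(mol·K).
W = (2.79)(20.79)(287 − 419) = -7655 J.
Work on gas = −W_by = 7655 J.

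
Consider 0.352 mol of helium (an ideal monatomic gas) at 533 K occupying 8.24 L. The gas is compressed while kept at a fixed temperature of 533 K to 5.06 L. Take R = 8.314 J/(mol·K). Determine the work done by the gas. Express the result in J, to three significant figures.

Isothermal: W = nRT ln(V₂/V₁).
W = (0.352)(8.314)(533) × ln(5.06/8.24)
  = 1560 × -0.4876
W_by_gas = -760.6 J.

W ≈ -761 J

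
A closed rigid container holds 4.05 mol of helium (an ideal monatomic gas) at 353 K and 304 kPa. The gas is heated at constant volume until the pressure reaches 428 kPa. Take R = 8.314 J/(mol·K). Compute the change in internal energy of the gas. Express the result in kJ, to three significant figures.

Constant volume ⇒ W = 0, so Q = ΔU = nCᵥΔT with Cᵥ = 3R/2 = 12.47 J/(mol·K).
At constant V, T₂/T₁ = P₂/P₁ ⇒ ΔT = T₁(P₂/P₁ − 1) = 353·(428/304 − 1) = 144 K.
ΔU = (4.05)(12.47)(144) = 7272 J.

ΔU ≈ 7.27 kJ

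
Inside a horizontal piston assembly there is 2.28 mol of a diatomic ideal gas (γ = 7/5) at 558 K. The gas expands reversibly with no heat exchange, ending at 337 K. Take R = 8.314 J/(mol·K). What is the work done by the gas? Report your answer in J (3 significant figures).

W ≈ 10500 J

Adiabatic ⇒ Q = 0, so W_by = −ΔU = nCᵥ(T₁ − T₂).
Cᵥ = 5R/2 = 20.79 J/(mol·K).
W = (2.28)(20.79)(558 − 337) = 10473 J.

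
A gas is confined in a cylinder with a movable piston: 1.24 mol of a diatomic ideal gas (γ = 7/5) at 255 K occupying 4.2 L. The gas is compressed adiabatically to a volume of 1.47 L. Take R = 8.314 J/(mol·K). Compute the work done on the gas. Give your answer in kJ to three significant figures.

W ≈ 3.43 kJ

Adiabatic: TV^(γ−1) = const with γ = 7/5.
T₂ = T₁ (V₁/V₂)^(γ−1) = 255 × (4.2/1.47)^0.4 = 255 × 1.522 = 388.1 K.
W_by = nCᵥ(T₁ − T₂) = (1.24)(20.79)(255 − 388.1) = -3430 J.
Work on gas = −W_by = 3430 J.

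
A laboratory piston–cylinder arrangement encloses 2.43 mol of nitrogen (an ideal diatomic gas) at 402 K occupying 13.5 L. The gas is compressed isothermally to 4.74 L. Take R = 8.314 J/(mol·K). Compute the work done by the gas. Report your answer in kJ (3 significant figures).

Isothermal: W = nRT ln(V₂/V₁).
W = (2.43)(8.314)(402) × ln(4.74/13.5)
  = 8122 × -1.047
W_by_gas = -8501 J.

W ≈ -8.50 kJ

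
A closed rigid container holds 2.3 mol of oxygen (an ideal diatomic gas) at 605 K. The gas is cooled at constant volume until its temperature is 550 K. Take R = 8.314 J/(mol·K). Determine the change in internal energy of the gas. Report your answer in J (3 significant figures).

ΔU ≈ -2630 J

Constant volume ⇒ W = 0, so Q = ΔU = nCᵥΔT with Cᵥ = 5R/2 = 20.79 J/(mol·K).
ΔU = (2.3)(20.79)(550 − 605) = -2629 J.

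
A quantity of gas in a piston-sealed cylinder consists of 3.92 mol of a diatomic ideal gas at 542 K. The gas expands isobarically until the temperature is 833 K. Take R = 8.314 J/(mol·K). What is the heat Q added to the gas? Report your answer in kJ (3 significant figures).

Q ≈ 33.2 kJ

Isobaric: W = nRΔT = (3.92)(8.314)(291) = 9484 J.
ΔU = nCᵥΔT with Cᵥ = 5R/2: ΔU = (3.92)(20.79)(291) = 23710 J.
Q = ΔU + W = 23710 + 9484 = 33194 J.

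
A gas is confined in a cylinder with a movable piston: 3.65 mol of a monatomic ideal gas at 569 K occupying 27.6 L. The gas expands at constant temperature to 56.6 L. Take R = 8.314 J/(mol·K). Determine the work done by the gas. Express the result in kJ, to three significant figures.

Isothermal: W = nRT ln(V₂/V₁).
W = (3.65)(8.314)(569) × ln(56.6/27.6)
  = 17267 × 0.7182
W_by_gas = 12401 J.

W ≈ 12.4 kJ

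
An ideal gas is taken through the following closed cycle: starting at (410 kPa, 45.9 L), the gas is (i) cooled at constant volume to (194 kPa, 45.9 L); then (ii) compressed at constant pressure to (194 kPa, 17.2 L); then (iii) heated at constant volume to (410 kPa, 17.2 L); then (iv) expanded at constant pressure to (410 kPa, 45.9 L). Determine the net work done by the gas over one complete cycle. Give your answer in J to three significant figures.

Constant-volume legs do no work.
W(ii) = (194)(17.2 − 45.9) = -5568 J; W(iv) = (410)(45.9 − 17.2) = 11767 J.
W_net = -5568 + 11767 = 6199 J (the clockwise enclosed area).

W_net ≈ 6200 J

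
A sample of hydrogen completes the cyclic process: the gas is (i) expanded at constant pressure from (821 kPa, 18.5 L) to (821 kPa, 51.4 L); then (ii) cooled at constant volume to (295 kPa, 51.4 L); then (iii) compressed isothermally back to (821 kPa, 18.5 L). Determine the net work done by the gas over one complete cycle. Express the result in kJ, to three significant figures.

W_net ≈ 11.5 kJ

Leg (i): W = PΔV = (821)(51.4 − 18.5) = 27011 J.
Leg (ii): W = 0.
Leg (iii): W = PᵢVᵢ ln(V_f/Vᵢ) = (15163) ln(18.5/51.4) = -15495 J.
W_net = 27011 − 15495 = 11516 J.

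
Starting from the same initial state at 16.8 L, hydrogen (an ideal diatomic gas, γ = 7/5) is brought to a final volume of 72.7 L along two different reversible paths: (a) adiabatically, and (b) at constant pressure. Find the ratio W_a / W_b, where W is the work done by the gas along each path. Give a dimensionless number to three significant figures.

Path (a) adiabatic: W = P₁V₁(1 − (V₁/V₂)^(γ−1))/(γ−1) → W_a/(P₁V₁) = 1.109.
Path (b) isobaric: W = P₁(V₂ − V₁) → W_b/(P₁V₁) = 3.327.
W_a / W_b = 1.109 / 3.327 = 0.3332.

W_a / W_b ≈ 0.333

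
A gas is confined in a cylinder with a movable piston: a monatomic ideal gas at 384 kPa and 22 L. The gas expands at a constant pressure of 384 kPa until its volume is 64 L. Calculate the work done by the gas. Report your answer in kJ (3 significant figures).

W ≈ 16.1 kJ

Isobaric: W = P ΔV.
W = (384 kPa)(64 − 22 L) = (384)(42) = 16128 J.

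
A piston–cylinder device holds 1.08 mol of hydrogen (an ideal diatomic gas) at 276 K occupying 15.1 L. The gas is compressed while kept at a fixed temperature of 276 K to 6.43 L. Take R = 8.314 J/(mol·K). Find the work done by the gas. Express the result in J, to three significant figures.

Isothermal: W = nRT ln(V₂/V₁).
W = (1.08)(8.314)(276) × ln(6.43/15.1)
  = 2478 × -0.8537
W_by_gas = -2116 J.

W ≈ -2120 J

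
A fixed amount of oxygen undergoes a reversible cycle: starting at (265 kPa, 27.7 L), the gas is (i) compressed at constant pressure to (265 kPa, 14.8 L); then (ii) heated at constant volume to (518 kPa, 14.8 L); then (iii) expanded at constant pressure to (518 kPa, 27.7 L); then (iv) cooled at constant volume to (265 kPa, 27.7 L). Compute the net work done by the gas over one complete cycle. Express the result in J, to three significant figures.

Constant-volume legs do no work.
W(i) = (265)(14.8 − 27.7) = -3418 J; W(iii) = (518)(27.7 − 14.8) = 6682 J.
W_net = -3418 + 6682 = 3264 J (the clockwise enclosed area).

W_net ≈ 3260 J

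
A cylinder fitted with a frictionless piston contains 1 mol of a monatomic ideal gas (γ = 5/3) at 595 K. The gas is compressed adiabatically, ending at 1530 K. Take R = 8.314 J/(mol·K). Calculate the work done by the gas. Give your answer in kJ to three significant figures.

Adiabatic ⇒ Q = 0, so W_by = −ΔU = nCᵥ(T₁ − T₂).
Cᵥ = 3R/2 = 12.47 J/(mol·K).
W = (1)(12.47)(595 − 1530) = -11660 J.

W ≈ -11.7 kJ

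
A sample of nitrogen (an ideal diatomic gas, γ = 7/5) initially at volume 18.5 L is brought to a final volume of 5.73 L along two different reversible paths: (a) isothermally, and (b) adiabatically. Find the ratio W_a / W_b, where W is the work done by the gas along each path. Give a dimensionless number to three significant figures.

W_a / W_b ≈ 0.784

Path (a) isothermal: W = P₁V₁ ln(V₂/V₁) → W_a/(P₁V₁) = -1.172.
Path (b) adiabatic: W = P₁V₁(1 − (V₁/V₂)^(γ−1))/(γ−1) → W_b/(P₁V₁) = -1.495.
W_a / W_b = -1.172 / -1.495 = 0.7838.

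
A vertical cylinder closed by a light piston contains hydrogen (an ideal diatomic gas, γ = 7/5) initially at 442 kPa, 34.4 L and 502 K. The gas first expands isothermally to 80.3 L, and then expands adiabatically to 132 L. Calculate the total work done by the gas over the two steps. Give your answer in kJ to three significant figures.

W_total ≈ 19.7 kJ

Step 1 (isothermal): W = P₁V₁ ln(V₂/V₁) = (15205) ln(80.3/34.4) = 12889 J.
After step 1: P = 189.3 kPa, V = 80.3 L, T = 502 K.
Step 2 (adiabatic): W = (P₁V₁ − P₂V₂)/(γ−1) = (15205 − 12463)/0.4 = 6853 J.
W_total = 12889 + 6853 = 19743 J.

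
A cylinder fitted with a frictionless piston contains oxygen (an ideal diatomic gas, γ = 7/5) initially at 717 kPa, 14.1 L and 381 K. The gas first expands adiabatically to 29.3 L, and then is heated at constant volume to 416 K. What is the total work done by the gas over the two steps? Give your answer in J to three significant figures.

Step 1 (adiabatic): W = (P₁V₁ − P₂V₂)/(γ−1) = (10110 − 7545)/0.4 = 6411 J.
Step 2 (isochoric): W = 0 (constant volume).
W_total = 6411 + 0 = 6411 J.

W_total ≈ 6410 J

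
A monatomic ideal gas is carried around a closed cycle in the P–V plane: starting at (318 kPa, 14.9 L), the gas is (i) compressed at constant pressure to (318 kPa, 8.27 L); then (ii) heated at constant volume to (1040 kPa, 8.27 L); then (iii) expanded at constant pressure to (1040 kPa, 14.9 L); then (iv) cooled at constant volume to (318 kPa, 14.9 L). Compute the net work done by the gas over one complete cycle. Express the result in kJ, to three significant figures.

W_net ≈ 4.79 kJ

Constant-volume legs do no work.
W(i) = (318)(8.27 − 14.9) = -2108 J; W(iii) = (1040)(14.9 − 8.27) = 6895 J.
W_net = -2108 + 6895 = 4787 J (the clockwise enclosed area).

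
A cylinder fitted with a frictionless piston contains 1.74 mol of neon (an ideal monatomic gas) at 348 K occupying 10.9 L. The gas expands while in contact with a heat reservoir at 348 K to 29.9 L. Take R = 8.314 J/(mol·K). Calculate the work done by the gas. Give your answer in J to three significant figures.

W ≈ 5080 J

Isothermal: W = nRT ln(V₂/V₁).
W = (1.74)(8.314)(348) × ln(29.9/10.9)
  = 5034 × 1.009
W_by_gas = 5080 J.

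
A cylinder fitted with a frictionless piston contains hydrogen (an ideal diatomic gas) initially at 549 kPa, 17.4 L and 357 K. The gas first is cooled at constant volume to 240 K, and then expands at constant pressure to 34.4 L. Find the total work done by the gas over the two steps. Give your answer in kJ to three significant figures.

W_total ≈ 6.27 kJ

Step 1 (isochoric): W = 0 (constant volume).
After step 1: P = 369.1 kPa (V unchanged).
Step 2 (isobaric): W = PΔV = (369.1 kPa)(34.4 − 17.4 L) = 6274 J.
W_total = 0 + 6274 = 6274 J.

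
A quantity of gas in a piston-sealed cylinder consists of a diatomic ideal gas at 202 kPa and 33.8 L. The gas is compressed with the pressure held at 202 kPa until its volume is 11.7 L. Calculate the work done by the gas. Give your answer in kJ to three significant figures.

Isobaric: W = P ΔV.
W = (202 kPa)(11.7 − 33.8 L) = (202)(-22.1) = -4464 J.

W ≈ -4.46 kJ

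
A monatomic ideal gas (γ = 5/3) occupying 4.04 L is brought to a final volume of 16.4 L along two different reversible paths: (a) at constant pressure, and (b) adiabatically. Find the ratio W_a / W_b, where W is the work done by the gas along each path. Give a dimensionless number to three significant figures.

W_a / W_b ≈ 3.36

Path (a) isobaric: W = P₁(V₂ − V₁) → W_a/(P₁V₁) = 3.059.
Path (b) adiabatic: W = P₁V₁(1 − (V₁/V₂)^(γ−1))/(γ−1) → W_b/(P₁V₁) = 0.9105.
W_a / W_b = 3.059 / 0.9105 = 3.36.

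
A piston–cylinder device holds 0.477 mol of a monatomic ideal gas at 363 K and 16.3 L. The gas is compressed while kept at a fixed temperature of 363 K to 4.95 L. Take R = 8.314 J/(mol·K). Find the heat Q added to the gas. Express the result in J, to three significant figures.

Isothermal ⇒ ΔU = 0, so Q = W = nRT ln(V₂/V₁).
Q = (0.477)(8.314)(363) ln(4.95/16.3) = 1440 × -1.192 = -1716 J.

Q ≈ -1720 J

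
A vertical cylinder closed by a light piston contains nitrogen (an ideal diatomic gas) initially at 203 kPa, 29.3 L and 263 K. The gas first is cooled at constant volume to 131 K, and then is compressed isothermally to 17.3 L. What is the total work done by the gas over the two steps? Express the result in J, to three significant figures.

W_total ≈ -1560 J

Step 1 (isochoric): W = 0 (constant volume).
After step 1: P = 101.1 kPa (V unchanged).
Step 2 (isothermal): W = P₁V₁ ln(V₂/V₁) = (2963) ln(17.3/29.3) = -1561 J.
W_total = 0 − 1561 = -1561 J.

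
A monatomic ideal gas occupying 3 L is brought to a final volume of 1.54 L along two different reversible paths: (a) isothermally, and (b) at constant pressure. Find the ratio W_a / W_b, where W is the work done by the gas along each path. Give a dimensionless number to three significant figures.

W_a / W_b ≈ 1.37

Path (a) isothermal: W = P₁V₁ ln(V₂/V₁) → W_a/(P₁V₁) = -0.6668.
Path (b) isobaric: W = P₁(V₂ − V₁) → W_b/(P₁V₁) = -0.4867.
W_a / W_b = -0.6668 / -0.4867 = 1.37.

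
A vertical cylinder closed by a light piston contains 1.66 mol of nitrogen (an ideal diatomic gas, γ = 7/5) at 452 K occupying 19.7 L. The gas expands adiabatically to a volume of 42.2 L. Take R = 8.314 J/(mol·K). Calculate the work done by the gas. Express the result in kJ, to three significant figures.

W ≈ 4.10 kJ

Adiabatic: TV^(γ−1) = const with γ = 7/5.
T₂ = T₁ (V₁/V₂)^(γ−1) = 452 × (19.7/42.2)^0.4 = 452 × 0.7373 = 333.3 K.
W_by = nCᵥ(T₁ − T₂) = (1.66)(20.79)(452 − 333.3) = 4096 J.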